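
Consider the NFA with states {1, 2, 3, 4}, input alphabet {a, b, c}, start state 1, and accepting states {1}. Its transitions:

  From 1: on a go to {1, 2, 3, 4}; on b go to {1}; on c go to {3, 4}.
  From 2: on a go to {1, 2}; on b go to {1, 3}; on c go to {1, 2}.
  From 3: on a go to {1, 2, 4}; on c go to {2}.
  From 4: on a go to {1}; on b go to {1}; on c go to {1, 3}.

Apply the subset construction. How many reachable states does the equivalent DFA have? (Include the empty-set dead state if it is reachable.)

Start state of the DFA: {1}.
{1} --a--> {1, 2, 3, 4}  [new]
{1} --b--> {1}  [seen]
{1} --c--> {3, 4}  [new]
{1, 2, 3, 4} --a--> {1, 2, 3, 4}  [seen]
{1, 2, 3, 4} --b--> {1, 3}  [new]
{1, 2, 3, 4} --c--> {1, 2, 3, 4}  [seen]
{3, 4} --a--> {1, 2, 4}  [new]
{3, 4} --b--> {1}  [seen]
{3, 4} --c--> {1, 2, 3}  [new]
{1, 3} --a--> {1, 2, 3, 4}  [seen]
{1, 3} --b--> {1}  [seen]
{1, 3} --c--> {2, 3, 4}  [new]
{1, 2, 4} --a--> {1, 2, 3, 4}  [seen]
{1, 2, 4} --b--> {1, 3}  [seen]
{1, 2, 4} --c--> {1, 2, 3, 4}  [seen]
{1, 2, 3} --a--> {1, 2, 3, 4}  [seen]
{1, 2, 3} --b--> {1, 3}  [seen]
{1, 2, 3} --c--> {1, 2, 3, 4}  [seen]
{2, 3, 4} --a--> {1, 2, 4}  [seen]
{2, 3, 4} --b--> {1, 3}  [seen]
{2, 3, 4} --c--> {1, 2, 3}  [seen]
Reachable DFA states: {1}, {1, 2, 3, 4}, {3, 4}, {1, 3}, {1, 2, 4}, {1, 2, 3}, {2, 3, 4}.

7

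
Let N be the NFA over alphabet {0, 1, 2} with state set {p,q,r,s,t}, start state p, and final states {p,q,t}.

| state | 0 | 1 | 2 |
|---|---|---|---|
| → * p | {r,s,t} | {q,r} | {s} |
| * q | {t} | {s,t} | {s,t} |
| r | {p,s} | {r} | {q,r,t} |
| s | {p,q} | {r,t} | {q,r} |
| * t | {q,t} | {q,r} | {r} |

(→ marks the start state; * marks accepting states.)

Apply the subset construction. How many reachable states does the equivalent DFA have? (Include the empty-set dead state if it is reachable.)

14

Start state of the DFA: {p}.
{p} --0--> {r,s,t}  [new]
{p} --1--> {q,r}  [new]
{p} --2--> {s}  [new]
{r,s,t} --0--> {p,q,s,t}  [new]
{r,s,t} --1--> {q,r,t}  [new]
{r,s,t} --2--> {q,r,t}  [seen]
{q,r} --0--> {p,s,t}  [new]
{q,r} --1--> {r,s,t}  [seen]
{q,r} --2--> {q,r,s,t}  [new]
{s} --0--> {p,q}  [new]
{s} --1--> {r,t}  [new]
{s} --2--> {q,r}  [seen]
{p,q,s,t} --0--> {p,q,r,s,t}  [new]
{p,q,s,t} --1--> {q,r,s,t}  [seen]
{p,q,s,t} --2--> {q,r,s,t}  [seen]
{q,r,t} --0--> {p,q,s,t}  [seen]
{q,r,t} --1--> {q,r,s,t}  [seen]
{q,r,t} --2--> {q,r,s,t}  [seen]
{p,s,t} --0--> {p,q,r,s,t}  [seen]
{p,s,t} --1--> {q,r,t}  [seen]
{p,s,t} --2--> {q,r,s}  [new]
{q,r,s,t} --0--> {p,q,s,t}  [seen]
{q,r,s,t} --1--> {q,r,s,t}  [seen]
{q,r,s,t} --2--> {q,r,s,t}  [seen]
{p,q} --0--> {r,s,t}  [seen]
{p,q} --1--> {q,r,s,t}  [seen]
{p,q} --2--> {s,t}  [new]
{r,t} --0--> {p,q,s,t}  [seen]
{r,t} --1--> {q,r}  [seen]
{r,t} --2--> {q,r,t}  [seen]
{p,q,r,s,t} --0--> {p,q,r,s,t}  [seen]
{p,q,r,s,t} --1--> {q,r,s,t}  [seen]
{p,q,r,s,t} --2--> {q,r,s,t}  [seen]
{q,r,s} --0--> {p,q,s,t}  [seen]
{q,r,s} --1--> {r,s,t}  [seen]
{q,r,s} --2--> {q,r,s,t}  [seen]
{s,t} --0--> {p,q,t}  [new]
{s,t} --1--> {q,r,t}  [seen]
{s,t} --2--> {q,r}  [seen]
{p,q,t} --0--> {q,r,s,t}  [seen]
{p,q,t} --1--> {q,r,s,t}  [seen]
{p,q,t} --2--> {r,s,t}  [seen]
Reachable DFA states: {p}, {r,s,t}, {q,r}, {s}, {p,q,s,t}, {q,r,t}, {p,s,t}, {q,r,s,t}, {p,q}, {r,t}, {p,q,r,s,t}, {q,r,s}, {s,t}, {p,q,t}.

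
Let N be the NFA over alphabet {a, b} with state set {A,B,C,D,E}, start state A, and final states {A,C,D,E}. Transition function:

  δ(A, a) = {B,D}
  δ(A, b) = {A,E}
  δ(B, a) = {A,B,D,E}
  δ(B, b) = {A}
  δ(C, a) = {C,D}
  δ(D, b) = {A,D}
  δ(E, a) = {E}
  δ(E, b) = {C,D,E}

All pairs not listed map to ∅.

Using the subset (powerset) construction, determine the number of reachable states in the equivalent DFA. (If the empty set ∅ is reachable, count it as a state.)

10

Start state of the DFA: {A}.
{A} --a--> {B,D}  [new]
{A} --b--> {A,E}  [new]
{B,D} --a--> {A,B,D,E}  [new]
{B,D} --b--> {A,D}  [new]
{A,E} --a--> {B,D,E}  [new]
{A,E} --b--> {A,C,D,E}  [new]
{A,B,D,E} --a--> {A,B,D,E}  [seen]
{A,B,D,E} --b--> {A,C,D,E}  [seen]
{A,D} --a--> {B,D}  [seen]
{A,D} --b--> {A,D,E}  [new]
{B,D,E} --a--> {A,B,D,E}  [seen]
{B,D,E} --b--> {A,C,D,E}  [seen]
{A,C,D,E} --a--> {B,C,D,E}  [new]
{A,C,D,E} --b--> {A,C,D,E}  [seen]
{A,D,E} --a--> {B,D,E}  [seen]
{A,D,E} --b--> {A,C,D,E}  [seen]
{B,C,D,E} --a--> {A,B,C,D,E}  [new]
{B,C,D,E} --b--> {A,C,D,E}  [seen]
{A,B,C,D,E} --a--> {A,B,C,D,E}  [seen]
{A,B,C,D,E} --b--> {A,C,D,E}  [seen]
Reachable DFA states: {A}, {B,D}, {A,E}, {A,B,D,E}, {A,D}, {B,D,E}, {A,C,D,E}, {A,D,E}, {B,C,D,E}, {A,B,C,D,E}.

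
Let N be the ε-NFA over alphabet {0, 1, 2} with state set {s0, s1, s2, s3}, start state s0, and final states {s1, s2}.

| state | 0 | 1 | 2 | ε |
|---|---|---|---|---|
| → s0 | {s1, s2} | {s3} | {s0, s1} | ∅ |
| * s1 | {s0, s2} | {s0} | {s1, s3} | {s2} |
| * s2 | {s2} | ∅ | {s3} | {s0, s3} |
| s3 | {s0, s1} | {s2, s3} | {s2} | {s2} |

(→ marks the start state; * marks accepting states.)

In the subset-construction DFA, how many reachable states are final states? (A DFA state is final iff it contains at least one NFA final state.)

Start state of the DFA: {s0} (ε-closure of the NFA start).
{s0} --0--> {s0, s1, s2, s3}  [new]
{s0} --1--> {s0, s2, s3}  [new]
{s0} --2--> {s0, s1, s2, s3}  [seen]
{s0, s1, s2, s3} --0--> {s0, s1, s2, s3}  [seen]
{s0, s1, s2, s3} --1--> {s0, s2, s3}  [seen]
{s0, s1, s2, s3} --2--> {s0, s1, s2, s3}  [seen]
{s0, s2, s3} --0--> {s0, s1, s2, s3}  [seen]
{s0, s2, s3} --1--> {s0, s2, s3}  [seen]
{s0, s2, s3} --2--> {s0, s1, s2, s3}  [seen]
Reachable DFA states: {s0}, {s0, s1, s2, s3}, {s0, s2, s3}.
Accepting DFA states (contain an NFA accepting state): {s0, s1, s2, s3}, {s0, s2, s3}.

2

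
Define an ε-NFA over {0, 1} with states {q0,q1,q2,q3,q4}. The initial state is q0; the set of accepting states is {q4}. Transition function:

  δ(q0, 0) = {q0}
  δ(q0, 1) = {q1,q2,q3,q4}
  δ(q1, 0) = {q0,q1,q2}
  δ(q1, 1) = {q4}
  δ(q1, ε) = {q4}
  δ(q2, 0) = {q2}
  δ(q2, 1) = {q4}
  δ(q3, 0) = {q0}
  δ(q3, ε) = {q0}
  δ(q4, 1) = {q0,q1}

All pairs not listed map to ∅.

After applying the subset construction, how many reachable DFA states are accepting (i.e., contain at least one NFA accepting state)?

2

Start state of the DFA: {q0} (ε-closure of the NFA start).
{q0} --0--> {q0}  [seen]
{q0} --1--> {q0,q1,q2,q3,q4}  [new]
{q0,q1,q2,q3,q4} --0--> {q0,q1,q2,q4}  [new]
{q0,q1,q2,q3,q4} --1--> {q0,q1,q2,q3,q4}  [seen]
{q0,q1,q2,q4} --0--> {q0,q1,q2,q4}  [seen]
{q0,q1,q2,q4} --1--> {q0,q1,q2,q3,q4}  [seen]
Reachable DFA states: {q0}, {q0,q1,q2,q3,q4}, {q0,q1,q2,q4}.
Accepting DFA states (contain an NFA accepting state): {q0,q1,q2,q3,q4}, {q0,q1,q2,q4}.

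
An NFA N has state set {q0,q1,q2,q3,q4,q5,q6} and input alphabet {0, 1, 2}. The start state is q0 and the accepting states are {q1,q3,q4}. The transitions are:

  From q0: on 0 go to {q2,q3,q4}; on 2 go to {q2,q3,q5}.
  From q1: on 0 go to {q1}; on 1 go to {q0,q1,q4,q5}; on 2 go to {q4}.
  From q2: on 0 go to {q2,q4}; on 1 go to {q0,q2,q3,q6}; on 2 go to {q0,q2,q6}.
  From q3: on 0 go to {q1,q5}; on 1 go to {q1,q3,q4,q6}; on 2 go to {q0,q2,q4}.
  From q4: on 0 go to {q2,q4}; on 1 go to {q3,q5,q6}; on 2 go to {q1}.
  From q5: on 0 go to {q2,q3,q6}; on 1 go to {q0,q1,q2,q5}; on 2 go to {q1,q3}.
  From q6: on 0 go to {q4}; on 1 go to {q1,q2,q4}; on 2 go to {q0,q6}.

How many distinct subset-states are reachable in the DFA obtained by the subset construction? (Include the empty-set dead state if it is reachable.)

Start state of the DFA: {q0}.
{q0} --0--> {q2,q3,q4}  [new]
{q0} --1--> ∅  [new]
{q0} --2--> {q2,q3,q5}  [new]
{q2,q3,q4} --0--> {q1,q2,q4,q5}  [new]
{q2,q3,q4} --1--> {q0,q1,q2,q3,q4,q5,q6}  [new]
{q2,q3,q4} --2--> {q0,q1,q2,q4,q6}  [new]
∅ --0--> ∅  [seen]
∅ --1--> ∅  [seen]
∅ --2--> ∅  [seen]
{q2,q3,q5} --0--> {q1,q2,q3,q4,q5,q6}  [new]
{q2,q3,q5} --1--> {q0,q1,q2,q3,q4,q5,q6}  [seen]
{q2,q3,q5} --2--> {q0,q1,q2,q3,q4,q6}  [new]
{q1,q2,q4,q5} --0--> {q1,q2,q3,q4,q6}  [new]
{q1,q2,q4,q5} --1--> {q0,q1,q2,q3,q4,q5,q6}  [seen]
{q1,q2,q4,q5} --2--> {q0,q1,q2,q3,q4,q6}  [seen]
{q0,q1,q2,q3,q4,q5,q6} --0--> {q1,q2,q3,q4,q5,q6}  [seen]
{q0,q1,q2,q3,q4,q5,q6} --1--> {q0,q1,q2,q3,q4,q5,q6}  [seen]
{q0,q1,q2,q3,q4,q5,q6} --2--> {q0,q1,q2,q3,q4,q5,q6}  [seen]
{q0,q1,q2,q4,q6} --0--> {q1,q2,q3,q4}  [new]
{q0,q1,q2,q4,q6} --1--> {q0,q1,q2,q3,q4,q5,q6}  [seen]
{q0,q1,q2,q4,q6} --2--> {q0,q1,q2,q3,q4,q5,q6}  [seen]
{q1,q2,q3,q4,q5,q6} --0--> {q1,q2,q3,q4,q5,q6}  [seen]
{q1,q2,q3,q4,q5,q6} --1--> {q0,q1,q2,q3,q4,q5,q6}  [seen]
{q1,q2,q3,q4,q5,q6} --2--> {q0,q1,q2,q3,q4,q6}  [seen]
{q0,q1,q2,q3,q4,q6} --0--> {q1,q2,q3,q4,q5}  [new]
{q0,q1,q2,q3,q4,q6} --1--> {q0,q1,q2,q3,q4,q5,q6}  [seen]
{q0,q1,q2,q3,q4,q6} --2--> {q0,q1,q2,q3,q4,q5,q6}  [seen]
{q1,q2,q3,q4,q6} --0--> {q1,q2,q4,q5}  [seen]
{q1,q2,q3,q4,q6} --1--> {q0,q1,q2,q3,q4,q5,q6}  [seen]
{q1,q2,q3,q4,q6} --2--> {q0,q1,q2,q4,q6}  [seen]
{q1,q2,q3,q4} --0--> {q1,q2,q4,q5}  [seen]
{q1,q2,q3,q4} --1--> {q0,q1,q2,q3,q4,q5,q6}  [seen]
{q1,q2,q3,q4} --2--> {q0,q1,q2,q4,q6}  [seen]
{q1,q2,q3,q4,q5} --0--> {q1,q2,q3,q4,q5,q6}  [seen]
{q1,q2,q3,q4,q5} --1--> {q0,q1,q2,q3,q4,q5,q6}  [seen]
{q1,q2,q3,q4,q5} --2--> {q0,q1,q2,q3,q4,q6}  [seen]
Reachable DFA states: {q0}, {q2,q3,q4}, ∅, {q2,q3,q5}, {q1,q2,q4,q5}, {q0,q1,q2,q3,q4,q5,q6}, {q0,q1,q2,q4,q6}, {q1,q2,q3,q4,q5,q6}, {q0,q1,q2,q3,q4,q6}, {q1,q2,q3,q4,q6}, {q1,q2,q3,q4}, {q1,q2,q3,q4,q5}.

12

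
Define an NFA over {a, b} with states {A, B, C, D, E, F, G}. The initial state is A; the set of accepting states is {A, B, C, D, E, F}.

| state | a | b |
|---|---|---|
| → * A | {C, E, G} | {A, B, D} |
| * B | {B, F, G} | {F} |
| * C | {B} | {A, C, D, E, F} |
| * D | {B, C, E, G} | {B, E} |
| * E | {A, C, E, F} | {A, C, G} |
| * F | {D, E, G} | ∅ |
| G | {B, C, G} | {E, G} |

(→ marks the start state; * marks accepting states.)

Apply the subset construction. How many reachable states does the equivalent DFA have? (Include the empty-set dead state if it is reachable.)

Start state of the DFA: {A}.
{A} --a--> {C, E, G}  [new]
{A} --b--> {A, B, D}  [new]
{C, E, G} --a--> {A, B, C, E, F, G}  [new]
{C, E, G} --b--> {A, C, D, E, F, G}  [new]
{A, B, D} --a--> {B, C, E, F, G}  [new]
{A, B, D} --b--> {A, B, D, E, F}  [new]
{A, B, C, E, F, G} --a--> {A, B, C, D, E, F, G}  [new]
{A, B, C, E, F, G} --b--> {A, B, C, D, E, F, G}  [seen]
{A, C, D, E, F, G} --a--> {A, B, C, D, E, F, G}  [seen]
{A, C, D, E, F, G} --b--> {A, B, C, D, E, F, G}  [seen]
{B, C, E, F, G} --a--> {A, B, C, D, E, F, G}  [seen]
{B, C, E, F, G} --b--> {A, C, D, E, F, G}  [seen]
{A, B, D, E, F} --a--> {A, B, C, D, E, F, G}  [seen]
{A, B, D, E, F} --b--> {A, B, C, D, E, F, G}  [seen]
{A, B, C, D, E, F, G} --a--> {A, B, C, D, E, F, G}  [seen]
{A, B, C, D, E, F, G} --b--> {A, B, C, D, E, F, G}  [seen]
Reachable DFA states: {A}, {C, E, G}, {A, B, D}, {A, B, C, E, F, G}, {A, C, D, E, F, G}, {B, C, E, F, G}, {A, B, D, E, F}, {A, B, C, D, E, F, G}.

8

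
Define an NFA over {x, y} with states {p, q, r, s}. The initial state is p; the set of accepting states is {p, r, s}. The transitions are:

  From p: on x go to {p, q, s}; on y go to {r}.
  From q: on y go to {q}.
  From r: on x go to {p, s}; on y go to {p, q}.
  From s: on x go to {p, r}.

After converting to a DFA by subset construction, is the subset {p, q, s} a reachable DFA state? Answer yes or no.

Start state of the DFA: {p}.
{p} --x--> {p, q, s}  [new]
{p} --y--> {r}  [new]
{p, q, s} --x--> {p, q, r, s}  [new]
{p, q, s} --y--> {q, r}  [new]
{r} --x--> {p, s}  [new]
{r} --y--> {p, q}  [new]
{p, q, r, s} --x--> {p, q, r, s}  [seen]
{p, q, r, s} --y--> {p, q, r}  [new]
{q, r} --x--> {p, s}  [seen]
{q, r} --y--> {p, q}  [seen]
{p, s} --x--> {p, q, r, s}  [seen]
{p, s} --y--> {r}  [seen]
{p, q} --x--> {p, q, s}  [seen]
{p, q} --y--> {q, r}  [seen]
{p, q, r} --x--> {p, q, s}  [seen]
{p, q, r} --y--> {p, q, r}  [seen]
Reachable DFA states: {p}, {p, q, s}, {r}, {p, q, r, s}, {q, r}, {p, s}, {p, q}, {p, q, r}.
{p, q, s} is among them.

yes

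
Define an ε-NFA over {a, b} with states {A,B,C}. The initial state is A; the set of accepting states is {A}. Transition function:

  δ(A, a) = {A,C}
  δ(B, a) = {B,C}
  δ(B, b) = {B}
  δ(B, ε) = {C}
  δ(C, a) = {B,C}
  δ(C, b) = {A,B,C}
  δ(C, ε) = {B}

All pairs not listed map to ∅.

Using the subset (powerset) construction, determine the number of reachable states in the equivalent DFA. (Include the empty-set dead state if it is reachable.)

3

Start state of the DFA: {A} (ε-closure of the NFA start).
{A} --a--> {A,B,C}  [new]
{A} --b--> ∅  [new]
{A,B,C} --a--> {A,B,C}  [seen]
{A,B,C} --b--> {A,B,C}  [seen]
∅ --a--> ∅  [seen]
∅ --b--> ∅  [seen]
Reachable DFA states: {A}, {A,B,C}, ∅.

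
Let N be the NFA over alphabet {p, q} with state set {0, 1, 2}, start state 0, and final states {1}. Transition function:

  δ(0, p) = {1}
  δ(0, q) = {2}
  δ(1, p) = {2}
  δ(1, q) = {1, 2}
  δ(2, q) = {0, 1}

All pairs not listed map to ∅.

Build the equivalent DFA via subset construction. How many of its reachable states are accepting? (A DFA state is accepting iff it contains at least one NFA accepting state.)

Start state of the DFA: {0}.
{0} --p--> {1}  [new]
{0} --q--> {2}  [new]
{1} --p--> {2}  [seen]
{1} --q--> {1, 2}  [new]
{2} --p--> ∅  [new]
{2} --q--> {0, 1}  [new]
{1, 2} --p--> {2}  [seen]
{1, 2} --q--> {0, 1, 2}  [new]
∅ --p--> ∅  [seen]
∅ --q--> ∅  [seen]
{0, 1} --p--> {1, 2}  [seen]
{0, 1} --q--> {1, 2}  [seen]
{0, 1, 2} --p--> {1, 2}  [seen]
{0, 1, 2} --q--> {0, 1, 2}  [seen]
Reachable DFA states: {0}, {1}, {2}, {1, 2}, ∅, {0, 1}, {0, 1, 2}.
Accepting DFA states (contain an NFA accepting state): {1}, {1, 2}, {0, 1}, {0, 1, 2}.

4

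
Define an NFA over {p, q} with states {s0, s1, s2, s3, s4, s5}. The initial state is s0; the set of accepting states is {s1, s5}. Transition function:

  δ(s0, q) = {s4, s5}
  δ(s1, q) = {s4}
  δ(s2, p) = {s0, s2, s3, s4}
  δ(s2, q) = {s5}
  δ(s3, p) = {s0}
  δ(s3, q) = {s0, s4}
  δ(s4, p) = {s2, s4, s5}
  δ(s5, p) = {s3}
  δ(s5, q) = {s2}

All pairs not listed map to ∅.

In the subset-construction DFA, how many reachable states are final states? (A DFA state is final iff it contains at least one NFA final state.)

Start state of the DFA: {s0}.
{s0} --p--> ∅  [new]
{s0} --q--> {s4, s5}  [new]
∅ --p--> ∅  [seen]
∅ --q--> ∅  [seen]
{s4, s5} --p--> {s2, s3, s4, s5}  [new]
{s4, s5} --q--> {s2}  [new]
{s2, s3, s4, s5} --p--> {s0, s2, s3, s4, s5}  [new]
{s2, s3, s4, s5} --q--> {s0, s2, s4, s5}  [new]
{s2} --p--> {s0, s2, s3, s4}  [new]
{s2} --q--> {s5}  [new]
{s0, s2, s3, s4, s5} --p--> {s0, s2, s3, s4, s5}  [seen]
{s0, s2, s3, s4, s5} --q--> {s0, s2, s4, s5}  [seen]
{s0, s2, s4, s5} --p--> {s0, s2, s3, s4, s5}  [seen]
{s0, s2, s4, s5} --q--> {s2, s4, s5}  [new]
{s0, s2, s3, s4} --p--> {s0, s2, s3, s4, s5}  [seen]
{s0, s2, s3, s4} --q--> {s0, s4, s5}  [new]
{s5} --p--> {s3}  [new]
{s5} --q--> {s2}  [seen]
{s2, s4, s5} --p--> {s0, s2, s3, s4, s5}  [seen]
{s2, s4, s5} --q--> {s2, s5}  [new]
{s0, s4, s5} --p--> {s2, s3, s4, s5}  [seen]
{s0, s4, s5} --q--> {s2, s4, s5}  [seen]
{s3} --p--> {s0}  [seen]
{s3} --q--> {s0, s4}  [new]
{s2, s5} --p--> {s0, s2, s3, s4}  [seen]
{s2, s5} --q--> {s2, s5}  [seen]
{s0, s4} --p--> {s2, s4, s5}  [seen]
{s0, s4} --q--> {s4, s5}  [seen]
Reachable DFA states: {s0}, ∅, {s4, s5}, {s2, s3, s4, s5}, {s2}, {s0, s2, s3, s4, s5}, {s0, s2, s4, s5}, {s0, s2, s3, s4}, {s5}, {s2, s4, s5}, {s0, s4, s5}, {s3}, {s2, s5}, {s0, s4}.
Accepting DFA states (contain an NFA accepting state): {s4, s5}, {s2, s3, s4, s5}, {s0, s2, s3, s4, s5}, {s0, s2, s4, s5}, {s5}, {s2, s4, s5}, {s0, s4, s5}, {s2, s5}.

8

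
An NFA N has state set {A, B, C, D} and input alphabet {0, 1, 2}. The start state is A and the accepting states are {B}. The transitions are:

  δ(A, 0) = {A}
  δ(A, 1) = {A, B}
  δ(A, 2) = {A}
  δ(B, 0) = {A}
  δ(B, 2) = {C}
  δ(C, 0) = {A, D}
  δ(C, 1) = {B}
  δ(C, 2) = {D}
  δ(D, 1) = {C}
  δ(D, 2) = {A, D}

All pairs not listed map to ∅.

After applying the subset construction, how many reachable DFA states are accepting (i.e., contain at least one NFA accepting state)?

2

Start state of the DFA: {A}.
{A} --0--> {A}  [seen]
{A} --1--> {A, B}  [new]
{A} --2--> {A}  [seen]
{A, B} --0--> {A}  [seen]
{A, B} --1--> {A, B}  [seen]
{A, B} --2--> {A, C}  [new]
{A, C} --0--> {A, D}  [new]
{A, C} --1--> {A, B}  [seen]
{A, C} --2--> {A, D}  [seen]
{A, D} --0--> {A}  [seen]
{A, D} --1--> {A, B, C}  [new]
{A, D} --2--> {A, D}  [seen]
{A, B, C} --0--> {A, D}  [seen]
{A, B, C} --1--> {A, B}  [seen]
{A, B, C} --2--> {A, C, D}  [new]
{A, C, D} --0--> {A, D}  [seen]
{A, C, D} --1--> {A, B, C}  [seen]
{A, C, D} --2--> {A, D}  [seen]
Reachable DFA states: {A}, {A, B}, {A, C}, {A, D}, {A, B, C}, {A, C, D}.
Accepting DFA states (contain an NFA accepting state): {A, B}, {A, B, C}.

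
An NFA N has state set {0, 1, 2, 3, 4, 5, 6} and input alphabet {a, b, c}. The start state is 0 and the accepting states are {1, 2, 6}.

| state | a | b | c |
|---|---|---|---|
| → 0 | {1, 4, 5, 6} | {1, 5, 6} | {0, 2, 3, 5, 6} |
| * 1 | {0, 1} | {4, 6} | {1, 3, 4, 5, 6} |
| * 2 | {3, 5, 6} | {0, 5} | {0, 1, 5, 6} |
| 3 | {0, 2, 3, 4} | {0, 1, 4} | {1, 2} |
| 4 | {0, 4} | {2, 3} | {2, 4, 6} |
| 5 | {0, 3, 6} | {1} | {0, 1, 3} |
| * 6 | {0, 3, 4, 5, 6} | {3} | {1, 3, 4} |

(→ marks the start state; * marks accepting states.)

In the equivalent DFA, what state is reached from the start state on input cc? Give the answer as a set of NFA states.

{0, 1, 2, 3, 4, 5, 6}

Start: {0}.
δ(0,c) = {0, 2, 3, 5, 6}.
Union: {0, 2, 3, 5, 6}.
After c: {0, 2, 3, 5, 6}.
δ(0,c) = {0, 2, 3, 5, 6}; δ(2,c) = {0, 1, 5, 6}; δ(3,c) = {1, 2}; δ(5,c) = {0, 1, 3}; δ(6,c) = {1, 3, 4}.
Union: {0, 1, 2, 3, 4, 5, 6}.
After c: {0, 1, 2, 3, 4, 5, 6}.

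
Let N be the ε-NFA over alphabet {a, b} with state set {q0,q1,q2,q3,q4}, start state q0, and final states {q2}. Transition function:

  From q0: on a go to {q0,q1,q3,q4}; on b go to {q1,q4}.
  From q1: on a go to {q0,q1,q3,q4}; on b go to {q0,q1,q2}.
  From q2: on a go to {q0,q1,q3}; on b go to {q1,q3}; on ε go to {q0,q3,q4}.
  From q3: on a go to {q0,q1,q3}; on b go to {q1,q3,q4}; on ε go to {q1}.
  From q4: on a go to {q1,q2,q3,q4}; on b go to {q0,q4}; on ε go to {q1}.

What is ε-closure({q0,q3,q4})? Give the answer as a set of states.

Begin with {q0,q3,q4}.
q3 →ε {q1}; add q1.
ε-closure = {q0,q1,q3,q4}.

{q0,q1,q3,q4}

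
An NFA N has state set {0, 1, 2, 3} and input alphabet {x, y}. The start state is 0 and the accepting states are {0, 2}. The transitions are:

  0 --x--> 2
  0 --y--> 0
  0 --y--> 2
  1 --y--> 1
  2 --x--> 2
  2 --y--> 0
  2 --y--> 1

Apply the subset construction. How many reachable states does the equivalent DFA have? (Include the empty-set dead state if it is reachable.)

5

Start state of the DFA: {0}.
{0} --x--> {2}  [new]
{0} --y--> {0, 2}  [new]
{2} --x--> {2}  [seen]
{2} --y--> {0, 1}  [new]
{0, 2} --x--> {2}  [seen]
{0, 2} --y--> {0, 1, 2}  [new]
{0, 1} --x--> {2}  [seen]
{0, 1} --y--> {0, 1, 2}  [seen]
{0, 1, 2} --x--> {2}  [seen]
{0, 1, 2} --y--> {0, 1, 2}  [seen]
Reachable DFA states: {0}, {2}, {0, 2}, {0, 1}, {0, 1, 2}.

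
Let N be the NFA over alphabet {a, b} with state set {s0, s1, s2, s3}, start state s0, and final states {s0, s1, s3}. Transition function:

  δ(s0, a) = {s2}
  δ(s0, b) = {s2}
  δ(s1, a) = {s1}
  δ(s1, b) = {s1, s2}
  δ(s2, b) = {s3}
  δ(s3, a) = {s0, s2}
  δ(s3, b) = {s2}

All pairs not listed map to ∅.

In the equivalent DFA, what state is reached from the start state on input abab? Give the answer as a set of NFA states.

Start: {s0}.
δ(s0,a) = {s2}.
Union: {s2}.
After a: {s2}.
δ(s2,b) = {s3}.
Union: {s3}.
After b: {s3}.
δ(s3,a) = {s0, s2}.
Union: {s0, s2}.
After a: {s0, s2}.
δ(s0,b) = {s2}; δ(s2,b) = {s3}.
Union: {s2, s3}.
After b: {s2, s3}.

{s2, s3}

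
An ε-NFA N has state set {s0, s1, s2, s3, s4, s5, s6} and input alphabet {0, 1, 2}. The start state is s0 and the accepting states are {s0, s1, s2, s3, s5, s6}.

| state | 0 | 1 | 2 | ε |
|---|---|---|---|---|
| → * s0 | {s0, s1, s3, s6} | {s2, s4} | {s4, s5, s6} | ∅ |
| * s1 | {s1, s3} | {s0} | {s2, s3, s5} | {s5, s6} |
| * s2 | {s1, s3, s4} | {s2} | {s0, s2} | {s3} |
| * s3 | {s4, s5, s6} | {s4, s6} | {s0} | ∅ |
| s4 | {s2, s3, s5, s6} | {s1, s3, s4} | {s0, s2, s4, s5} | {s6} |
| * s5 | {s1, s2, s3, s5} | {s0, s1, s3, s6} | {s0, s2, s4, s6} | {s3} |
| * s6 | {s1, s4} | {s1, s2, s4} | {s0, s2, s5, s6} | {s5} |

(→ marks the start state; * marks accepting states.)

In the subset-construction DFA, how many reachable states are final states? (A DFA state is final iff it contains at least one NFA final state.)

Start state of the DFA: {s0} (ε-closure of the NFA start).
{s0} --0--> {s0, s1, s3, s5, s6}  [new]
{s0} --1--> {s2, s3, s4, s5, s6}  [new]
{s0} --2--> {s3, s4, s5, s6}  [new]
{s0, s1, s3, s5, s6} --0--> {s0, s1, s2, s3, s4, s5, s6}  [new]
{s0, s1, s3, s5, s6} --1--> {s0, s1, s2, s3, s4, s5, s6}  [seen]
{s0, s1, s3, s5, s6} --2--> {s0, s2, s3, s4, s5, s6}  [new]
{s2, s3, s4, s5, s6} --0--> {s1, s2, s3, s4, s5, s6}  [new]
{s2, s3, s4, s5, s6} --1--> {s0, s1, s2, s3, s4, s5, s6}  [seen]
{s2, s3, s4, s5, s6} --2--> {s0, s2, s3, s4, s5, s6}  [seen]
{s3, s4, s5, s6} --0--> {s1, s2, s3, s4, s5, s6}  [seen]
{s3, s4, s5, s6} --1--> {s0, s1, s2, s3, s4, s5, s6}  [seen]
{s3, s4, s5, s6} --2--> {s0, s2, s3, s4, s5, s6}  [seen]
{s0, s1, s2, s3, s4, s5, s6} --0--> {s0, s1, s2, s3, s4, s5, s6}  [seen]
{s0, s1, s2, s3, s4, s5, s6} --1--> {s0, s1, s2, s3, s4, s5, s6}  [seen]
{s0, s1, s2, s3, s4, s5, s6} --2--> {s0, s2, s3, s4, s5, s6}  [seen]
{s0, s2, s3, s4, s5, s6} --0--> {s0, s1, s2, s3, s4, s5, s6}  [seen]
{s0, s2, s3, s4, s5, s6} --1--> {s0, s1, s2, s3, s4, s5, s6}  [seen]
{s0, s2, s3, s4, s5, s6} --2--> {s0, s2, s3, s4, s5, s6}  [seen]
{s1, s2, s3, s4, s5, s6} --0--> {s1, s2, s3, s4, s5, s6}  [seen]
{s1, s2, s3, s4, s5, s6} --1--> {s0, s1, s2, s3, s4, s5, s6}  [seen]
{s1, s2, s3, s4, s5, s6} --2--> {s0, s2, s3, s4, s5, s6}  [seen]
Reachable DFA states: {s0}, {s0, s1, s3, s5, s6}, {s2, s3, s4, s5, s6}, {s3, s4, s5, s6}, {s0, s1, s2, s3, s4, s5, s6}, {s0, s2, s3, s4, s5, s6}, {s1, s2, s3, s4, s5, s6}.
Accepting DFA states (contain an NFA accepting state): {s0}, {s0, s1, s3, s5, s6}, {s2, s3, s4, s5, s6}, {s3, s4, s5, s6}, {s0, s1, s2, s3, s4, s5, s6}, {s0, s2, s3, s4, s5, s6}, {s1, s2, s3, s4, s5, s6}.

7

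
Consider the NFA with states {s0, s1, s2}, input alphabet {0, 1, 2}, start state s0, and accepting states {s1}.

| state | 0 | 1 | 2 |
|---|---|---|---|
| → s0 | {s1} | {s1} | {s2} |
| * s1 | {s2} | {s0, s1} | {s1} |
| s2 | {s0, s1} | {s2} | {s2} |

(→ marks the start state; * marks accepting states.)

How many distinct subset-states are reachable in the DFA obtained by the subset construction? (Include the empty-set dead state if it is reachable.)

6

Start state of the DFA: {s0}.
{s0} --0--> {s1}  [new]
{s0} --1--> {s1}  [seen]
{s0} --2--> {s2}  [new]
{s1} --0--> {s2}  [seen]
{s1} --1--> {s0, s1}  [new]
{s1} --2--> {s1}  [seen]
{s2} --0--> {s0, s1}  [seen]
{s2} --1--> {s2}  [seen]
{s2} --2--> {s2}  [seen]
{s0, s1} --0--> {s1, s2}  [new]
{s0, s1} --1--> {s0, s1}  [seen]
{s0, s1} --2--> {s1, s2}  [seen]
{s1, s2} --0--> {s0, s1, s2}  [new]
{s1, s2} --1--> {s0, s1, s2}  [seen]
{s1, s2} --2--> {s1, s2}  [seen]
{s0, s1, s2} --0--> {s0, s1, s2}  [seen]
{s0, s1, s2} --1--> {s0, s1, s2}  [seen]
{s0, s1, s2} --2--> {s1, s2}  [seen]
Reachable DFA states: {s0}, {s1}, {s2}, {s0, s1}, {s1, s2}, {s0, s1, s2}.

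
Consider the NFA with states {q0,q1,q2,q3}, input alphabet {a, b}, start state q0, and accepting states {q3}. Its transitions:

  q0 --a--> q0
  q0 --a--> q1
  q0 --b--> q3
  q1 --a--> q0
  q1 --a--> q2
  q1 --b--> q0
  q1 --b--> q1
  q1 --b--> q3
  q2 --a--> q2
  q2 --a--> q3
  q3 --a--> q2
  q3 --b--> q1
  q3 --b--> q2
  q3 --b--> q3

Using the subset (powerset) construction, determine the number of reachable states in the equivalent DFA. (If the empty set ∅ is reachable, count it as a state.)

11

Start state of the DFA: {q0}.
{q0} --a--> {q0,q1}  [new]
{q0} --b--> {q3}  [new]
{q0,q1} --a--> {q0,q1,q2}  [new]
{q0,q1} --b--> {q0,q1,q3}  [new]
{q3} --a--> {q2}  [new]
{q3} --b--> {q1,q2,q3}  [new]
{q0,q1,q2} --a--> {q0,q1,q2,q3}  [new]
{q0,q1,q2} --b--> {q0,q1,q3}  [seen]
{q0,q1,q3} --a--> {q0,q1,q2}  [seen]
{q0,q1,q3} --b--> {q0,q1,q2,q3}  [seen]
{q2} --a--> {q2,q3}  [new]
{q2} --b--> ∅  [new]
{q1,q2,q3} --a--> {q0,q2,q3}  [new]
{q1,q2,q3} --b--> {q0,q1,q2,q3}  [seen]
{q0,q1,q2,q3} --a--> {q0,q1,q2,q3}  [seen]
{q0,q1,q2,q3} --b--> {q0,q1,q2,q3}  [seen]
{q2,q3} --a--> {q2,q3}  [seen]
{q2,q3} --b--> {q1,q2,q3}  [seen]
∅ --a--> ∅  [seen]
∅ --b--> ∅  [seen]
{q0,q2,q3} --a--> {q0,q1,q2,q3}  [seen]
{q0,q2,q3} --b--> {q1,q2,q3}  [seen]
Reachable DFA states: {q0}, {q0,q1}, {q3}, {q0,q1,q2}, {q0,q1,q3}, {q2}, {q1,q2,q3}, {q0,q1,q2,q3}, {q2,q3}, ∅, {q0,q2,q3}.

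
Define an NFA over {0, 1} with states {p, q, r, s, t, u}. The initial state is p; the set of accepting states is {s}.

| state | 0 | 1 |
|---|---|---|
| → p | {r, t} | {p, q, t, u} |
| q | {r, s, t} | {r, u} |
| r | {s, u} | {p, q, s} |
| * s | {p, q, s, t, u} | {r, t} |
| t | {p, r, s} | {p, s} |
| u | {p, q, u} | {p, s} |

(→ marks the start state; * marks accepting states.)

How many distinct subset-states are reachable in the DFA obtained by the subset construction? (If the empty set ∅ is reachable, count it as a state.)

Start state of the DFA: {p}.
{p} --0--> {r, t}  [new]
{p} --1--> {p, q, t, u}  [new]
{r, t} --0--> {p, r, s, u}  [new]
{r, t} --1--> {p, q, s}  [new]
{p, q, t, u} --0--> {p, q, r, s, t, u}  [new]
{p, q, t, u} --1--> {p, q, r, s, t, u}  [seen]
{p, r, s, u} --0--> {p, q, r, s, t, u}  [seen]
{p, r, s, u} --1--> {p, q, r, s, t, u}  [seen]
{p, q, s} --0--> {p, q, r, s, t, u}  [seen]
{p, q, s} --1--> {p, q, r, t, u}  [new]
{p, q, r, s, t, u} --0--> {p, q, r, s, t, u}  [seen]
{p, q, r, s, t, u} --1--> {p, q, r, s, t, u}  [seen]
{p, q, r, t, u} --0--> {p, q, r, s, t, u}  [seen]
{p, q, r, t, u} --1--> {p, q, r, s, t, u}  [seen]
Reachable DFA states: {p}, {r, t}, {p, q, t, u}, {p, r, s, u}, {p, q, s}, {p, q, r, s, t, u}, {p, q, r, t, u}.

7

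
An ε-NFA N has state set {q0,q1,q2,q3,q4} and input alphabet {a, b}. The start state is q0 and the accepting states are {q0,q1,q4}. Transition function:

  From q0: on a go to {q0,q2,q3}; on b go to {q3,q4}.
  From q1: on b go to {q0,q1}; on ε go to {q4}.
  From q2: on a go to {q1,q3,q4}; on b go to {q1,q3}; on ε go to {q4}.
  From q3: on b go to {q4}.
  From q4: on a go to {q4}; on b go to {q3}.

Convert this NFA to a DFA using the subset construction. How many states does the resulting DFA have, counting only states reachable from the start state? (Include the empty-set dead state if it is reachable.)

Start state of the DFA: {q0} (ε-closure of the NFA start).
{q0} --a--> {q0,q2,q3,q4}  [new]
{q0} --b--> {q3,q4}  [new]
{q0,q2,q3,q4} --a--> {q0,q1,q2,q3,q4}  [new]
{q0,q2,q3,q4} --b--> {q1,q3,q4}  [new]
{q3,q4} --a--> {q4}  [new]
{q3,q4} --b--> {q3,q4}  [seen]
{q0,q1,q2,q3,q4} --a--> {q0,q1,q2,q3,q4}  [seen]
{q0,q1,q2,q3,q4} --b--> {q0,q1,q3,q4}  [new]
{q1,q3,q4} --a--> {q4}  [seen]
{q1,q3,q4} --b--> {q0,q1,q3,q4}  [seen]
{q4} --a--> {q4}  [seen]
{q4} --b--> {q3}  [new]
{q0,q1,q3,q4} --a--> {q0,q2,q3,q4}  [seen]
{q0,q1,q3,q4} --b--> {q0,q1,q3,q4}  [seen]
{q3} --a--> ∅  [new]
{q3} --b--> {q4}  [seen]
∅ --a--> ∅  [seen]
∅ --b--> ∅  [seen]
Reachable DFA states: {q0}, {q0,q2,q3,q4}, {q3,q4}, {q0,q1,q2,q3,q4}, {q1,q3,q4}, {q4}, {q0,q1,q3,q4}, {q3}, ∅.

9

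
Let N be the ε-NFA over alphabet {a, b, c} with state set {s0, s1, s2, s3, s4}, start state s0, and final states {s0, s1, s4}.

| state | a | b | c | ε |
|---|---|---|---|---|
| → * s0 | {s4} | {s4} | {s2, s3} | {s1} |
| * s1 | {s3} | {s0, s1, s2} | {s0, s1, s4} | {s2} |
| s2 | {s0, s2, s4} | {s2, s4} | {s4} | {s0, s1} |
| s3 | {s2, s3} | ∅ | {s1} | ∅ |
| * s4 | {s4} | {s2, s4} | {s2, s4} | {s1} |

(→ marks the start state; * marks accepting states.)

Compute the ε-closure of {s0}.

Begin with {s0}.
s0 →ε {s1}; add s1.
s1 →ε {s2}; add s2.
ε-closure = {s0, s1, s2}.

{s0, s1, s2}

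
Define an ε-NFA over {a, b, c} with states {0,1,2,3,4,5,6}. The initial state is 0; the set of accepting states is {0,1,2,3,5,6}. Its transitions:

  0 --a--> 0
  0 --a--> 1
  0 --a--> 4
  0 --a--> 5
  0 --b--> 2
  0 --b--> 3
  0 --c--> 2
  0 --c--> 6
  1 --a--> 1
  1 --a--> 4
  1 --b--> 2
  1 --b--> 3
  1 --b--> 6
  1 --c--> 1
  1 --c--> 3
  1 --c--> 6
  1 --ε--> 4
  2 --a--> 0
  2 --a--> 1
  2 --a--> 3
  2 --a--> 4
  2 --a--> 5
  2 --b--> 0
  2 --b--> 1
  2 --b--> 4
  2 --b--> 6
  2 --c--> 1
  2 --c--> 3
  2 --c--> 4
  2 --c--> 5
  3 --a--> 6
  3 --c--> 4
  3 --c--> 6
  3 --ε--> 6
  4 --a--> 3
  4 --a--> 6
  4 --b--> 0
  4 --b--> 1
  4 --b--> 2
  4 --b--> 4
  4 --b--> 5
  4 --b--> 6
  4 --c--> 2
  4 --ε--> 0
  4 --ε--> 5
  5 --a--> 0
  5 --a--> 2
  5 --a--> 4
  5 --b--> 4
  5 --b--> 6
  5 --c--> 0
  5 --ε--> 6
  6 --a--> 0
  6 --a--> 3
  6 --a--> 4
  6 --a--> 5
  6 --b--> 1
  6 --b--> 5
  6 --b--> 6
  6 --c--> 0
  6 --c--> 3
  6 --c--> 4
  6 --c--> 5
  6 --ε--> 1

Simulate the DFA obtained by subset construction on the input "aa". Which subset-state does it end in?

{0,1,2,3,4,5,6}

Start: {0}.
δ(0,a) = {0,1,4,5}.
Union: {0,1,4,5}.
ε-closure gives {0,1,4,5,6}.
After a: {0,1,4,5,6}.
δ(0,a) = {0,1,4,5}; δ(1,a) = {1,4}; δ(4,a) = {3,6}; δ(5,a) = {0,2,4}; δ(6,a) = {0,3,4,5}.
Union: {0,1,2,3,4,5,6}.
After a: {0,1,2,3,4,5,6}.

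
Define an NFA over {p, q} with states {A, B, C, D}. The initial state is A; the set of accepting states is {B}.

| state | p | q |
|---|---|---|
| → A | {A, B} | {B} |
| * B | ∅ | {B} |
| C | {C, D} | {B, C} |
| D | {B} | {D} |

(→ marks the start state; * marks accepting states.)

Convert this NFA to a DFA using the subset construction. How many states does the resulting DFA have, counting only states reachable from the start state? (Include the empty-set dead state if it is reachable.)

Start state of the DFA: {A}.
{A} --p--> {A, B}  [new]
{A} --q--> {B}  [new]
{A, B} --p--> {A, B}  [seen]
{A, B} --q--> {B}  [seen]
{B} --p--> ∅  [new]
{B} --q--> {B}  [seen]
∅ --p--> ∅  [seen]
∅ --q--> ∅  [seen]
Reachable DFA states: {A}, {A, B}, {B}, ∅.

4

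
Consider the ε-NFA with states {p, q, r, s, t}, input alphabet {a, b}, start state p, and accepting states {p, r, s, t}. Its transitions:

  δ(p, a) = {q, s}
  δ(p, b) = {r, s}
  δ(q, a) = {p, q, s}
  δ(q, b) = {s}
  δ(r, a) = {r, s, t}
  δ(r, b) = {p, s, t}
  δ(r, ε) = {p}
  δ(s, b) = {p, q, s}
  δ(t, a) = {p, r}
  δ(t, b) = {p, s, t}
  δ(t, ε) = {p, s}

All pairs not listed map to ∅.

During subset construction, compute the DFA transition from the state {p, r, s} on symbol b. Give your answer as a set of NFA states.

δ(p,b) = {r, s}; δ(r,b) = {p, s, t}; δ(s,b) = {p, q, s}.
Union: {p, q, r, s, t}.

{p, q, r, s, t}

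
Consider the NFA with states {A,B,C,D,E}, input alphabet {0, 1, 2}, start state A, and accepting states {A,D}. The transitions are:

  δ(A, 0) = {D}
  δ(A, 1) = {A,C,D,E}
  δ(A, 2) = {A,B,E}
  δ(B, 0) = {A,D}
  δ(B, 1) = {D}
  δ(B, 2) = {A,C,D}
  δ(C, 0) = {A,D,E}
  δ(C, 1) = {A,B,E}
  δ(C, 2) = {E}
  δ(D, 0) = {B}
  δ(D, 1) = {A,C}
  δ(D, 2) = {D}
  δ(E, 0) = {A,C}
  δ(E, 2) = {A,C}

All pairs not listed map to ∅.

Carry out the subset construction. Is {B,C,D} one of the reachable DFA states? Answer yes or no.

no

Start state of the DFA: {A}.
{A} --0--> {D}  [new]
{A} --1--> {A,C,D,E}  [new]
{A} --2--> {A,B,E}  [new]
{D} --0--> {B}  [new]
{D} --1--> {A,C}  [new]
{D} --2--> {D}  [seen]
{A,C,D,E} --0--> {A,B,C,D,E}  [new]
{A,C,D,E} --1--> {A,B,C,D,E}  [seen]
{A,C,D,E} --2--> {A,B,C,D,E}  [seen]
{A,B,E} --0--> {A,C,D}  [new]
{A,B,E} --1--> {A,C,D,E}  [seen]
{A,B,E} --2--> {A,B,C,D,E}  [seen]
{B} --0--> {A,D}  [new]
{B} --1--> {D}  [seen]
{B} --2--> {A,C,D}  [seen]
{A,C} --0--> {A,D,E}  [new]
{A,C} --1--> {A,B,C,D,E}  [seen]
{A,C} --2--> {A,B,E}  [seen]
{A,B,C,D,E} --0--> {A,B,C,D,E}  [seen]
{A,B,C,D,E} --1--> {A,B,C,D,E}  [seen]
{A,B,C,D,E} --2--> {A,B,C,D,E}  [seen]
{A,C,D} --0--> {A,B,D,E}  [new]
{A,C,D} --1--> {A,B,C,D,E}  [seen]
{A,C,D} --2--> {A,B,D,E}  [seen]
{A,D} --0--> {B,D}  [new]
{A,D} --1--> {A,C,D,E}  [seen]
{A,D} --2--> {A,B,D,E}  [seen]
{A,D,E} --0--> {A,B,C,D}  [new]
{A,D,E} --1--> {A,C,D,E}  [seen]
{A,D,E} --2--> {A,B,C,D,E}  [seen]
{A,B,D,E} --0--> {A,B,C,D}  [seen]
{A,B,D,E} --1--> {A,C,D,E}  [seen]
{A,B,D,E} --2--> {A,B,C,D,E}  [seen]
{B,D} --0--> {A,B,D}  [new]
{B,D} --1--> {A,C,D}  [seen]
{B,D} --2--> {A,C,D}  [seen]
{A,B,C,D} --0--> {A,B,D,E}  [seen]
{A,B,C,D} --1--> {A,B,C,D,E}  [seen]
{A,B,C,D} --2--> {A,B,C,D,E}  [seen]
{A,B,D} --0--> {A,B,D}  [seen]
{A,B,D} --1--> {A,C,D,E}  [seen]
{A,B,D} --2--> {A,B,C,D,E}  [seen]
Reachable DFA states: {A}, {D}, {A,C,D,E}, {A,B,E}, {B}, {A,C}, {A,B,C,D,E}, {A,C,D}, {A,D}, {A,D,E}, {A,B,D,E}, {B,D}, {A,B,C,D}, {A,B,D}.
{B,C,D} is not among them.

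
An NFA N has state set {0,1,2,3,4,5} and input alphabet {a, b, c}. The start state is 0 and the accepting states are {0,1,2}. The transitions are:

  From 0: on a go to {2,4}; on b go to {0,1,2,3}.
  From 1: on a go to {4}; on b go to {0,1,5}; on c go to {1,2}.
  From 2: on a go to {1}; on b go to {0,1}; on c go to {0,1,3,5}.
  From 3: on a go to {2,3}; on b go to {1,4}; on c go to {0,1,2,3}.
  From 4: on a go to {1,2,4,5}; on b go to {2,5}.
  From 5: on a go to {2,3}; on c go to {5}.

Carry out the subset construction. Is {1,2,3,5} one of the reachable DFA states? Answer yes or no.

Start state of the DFA: {0}.
{0} --a--> {2,4}  [new]
{0} --b--> {0,1,2,3}  [new]
{0} --c--> ∅  [new]
{2,4} --a--> {1,2,4,5}  [new]
{2,4} --b--> {0,1,2,5}  [new]
{2,4} --c--> {0,1,3,5}  [new]
{0,1,2,3} --a--> {1,2,3,4}  [new]
{0,1,2,3} --b--> {0,1,2,3,4,5}  [new]
{0,1,2,3} --c--> {0,1,2,3,5}  [new]
∅ --a--> ∅  [seen]
∅ --b--> ∅  [seen]
∅ --c--> ∅  [seen]
{1,2,4,5} --a--> {1,2,3,4,5}  [new]
{1,2,4,5} --b--> {0,1,2,5}  [seen]
{1,2,4,5} --c--> {0,1,2,3,5}  [seen]
{0,1,2,5} --a--> {1,2,3,4}  [seen]
{0,1,2,5} --b--> {0,1,2,3,5}  [seen]
{0,1,2,5} --c--> {0,1,2,3,5}  [seen]
{0,1,3,5} --a--> {2,3,4}  [new]
{0,1,3,5} --b--> {0,1,2,3,4,5}  [seen]
{0,1,3,5} --c--> {0,1,2,3,5}  [seen]
{1,2,3,4} --a--> {1,2,3,4,5}  [seen]
{1,2,3,4} --b--> {0,1,2,4,5}  [new]
{1,2,3,4} --c--> {0,1,2,3,5}  [seen]
{0,1,2,3,4,5} --a--> {1,2,3,4,5}  [seen]
{0,1,2,3,4,5} --b--> {0,1,2,3,4,5}  [seen]
{0,1,2,3,4,5} --c--> {0,1,2,3,5}  [seen]
{0,1,2,3,5} --a--> {1,2,3,4}  [seen]
{0,1,2,3,5} --b--> {0,1,2,3,4,5}  [seen]
{0,1,2,3,5} --c--> {0,1,2,3,5}  [seen]
{1,2,3,4,5} --a--> {1,2,3,4,5}  [seen]
{1,2,3,4,5} --b--> {0,1,2,4,5}  [seen]
{1,2,3,4,5} --c--> {0,1,2,3,5}  [seen]
{2,3,4} --a--> {1,2,3,4,5}  [seen]
{2,3,4} --b--> {0,1,2,4,5}  [seen]
{2,3,4} --c--> {0,1,2,3,5}  [seen]
{0,1,2,4,5} --a--> {1,2,3,4,5}  [seen]
{0,1,2,4,5} --b--> {0,1,2,3,5}  [seen]
{0,1,2,4,5} --c--> {0,1,2,3,5}  [seen]
Reachable DFA states: {0}, {2,4}, {0,1,2,3}, ∅, {1,2,4,5}, {0,1,2,5}, {0,1,3,5}, {1,2,3,4}, {0,1,2,3,4,5}, {0,1,2,3,5}, {1,2,3,4,5}, {2,3,4}, {0,1,2,4,5}.
{1,2,3,5} is not among them.

no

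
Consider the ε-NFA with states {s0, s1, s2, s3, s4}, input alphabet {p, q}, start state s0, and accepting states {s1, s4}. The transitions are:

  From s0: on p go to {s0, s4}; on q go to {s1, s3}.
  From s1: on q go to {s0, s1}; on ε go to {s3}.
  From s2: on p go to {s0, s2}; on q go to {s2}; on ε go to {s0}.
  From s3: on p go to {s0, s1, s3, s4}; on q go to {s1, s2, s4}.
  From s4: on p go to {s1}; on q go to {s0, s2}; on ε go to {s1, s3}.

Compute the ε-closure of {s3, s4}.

Begin with {s3, s4}.
s4 →ε {s1, s3}; add s1.
ε-closure = {s1, s3, s4}.

{s1, s3, s4}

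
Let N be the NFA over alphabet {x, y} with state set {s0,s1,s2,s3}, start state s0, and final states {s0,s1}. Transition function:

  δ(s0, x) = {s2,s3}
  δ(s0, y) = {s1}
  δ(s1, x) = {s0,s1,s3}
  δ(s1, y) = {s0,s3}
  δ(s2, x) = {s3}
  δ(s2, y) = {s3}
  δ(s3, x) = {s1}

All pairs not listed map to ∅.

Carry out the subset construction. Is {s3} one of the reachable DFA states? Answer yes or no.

Start state of the DFA: {s0}.
{s0} --x--> {s2,s3}  [new]
{s0} --y--> {s1}  [new]
{s2,s3} --x--> {s1,s3}  [new]
{s2,s3} --y--> {s3}  [new]
{s1} --x--> {s0,s1,s3}  [new]
{s1} --y--> {s0,s3}  [new]
{s1,s3} --x--> {s0,s1,s3}  [seen]
{s1,s3} --y--> {s0,s3}  [seen]
{s3} --x--> {s1}  [seen]
{s3} --y--> ∅  [new]
{s0,s1,s3} --x--> {s0,s1,s2,s3}  [new]
{s0,s1,s3} --y--> {s0,s1,s3}  [seen]
{s0,s3} --x--> {s1,s2,s3}  [new]
{s0,s3} --y--> {s1}  [seen]
∅ --x--> ∅  [seen]
∅ --y--> ∅  [seen]
{s0,s1,s2,s3} --x--> {s0,s1,s2,s3}  [seen]
{s0,s1,s2,s3} --y--> {s0,s1,s3}  [seen]
{s1,s2,s3} --x--> {s0,s1,s3}  [seen]
{s1,s2,s3} --y--> {s0,s3}  [seen]
Reachable DFA states: {s0}, {s2,s3}, {s1}, {s1,s3}, {s3}, {s0,s1,s3}, {s0,s3}, ∅, {s0,s1,s2,s3}, {s1,s2,s3}.
{s3} is among them.

yes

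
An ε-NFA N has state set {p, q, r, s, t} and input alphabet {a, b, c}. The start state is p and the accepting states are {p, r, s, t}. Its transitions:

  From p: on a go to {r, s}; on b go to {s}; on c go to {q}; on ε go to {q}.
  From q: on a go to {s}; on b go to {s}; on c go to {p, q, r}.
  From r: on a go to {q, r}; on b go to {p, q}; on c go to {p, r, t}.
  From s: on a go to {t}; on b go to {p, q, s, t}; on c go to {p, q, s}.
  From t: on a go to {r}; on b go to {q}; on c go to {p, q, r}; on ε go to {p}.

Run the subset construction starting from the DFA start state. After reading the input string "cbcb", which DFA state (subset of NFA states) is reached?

{p, q, s, t}

Start: {p, q}.
δ(p,c) = {q}; δ(q,c) = {p, q, r}.
Union: {p, q, r}.
After c: {p, q, r}.
δ(p,b) = {s}; δ(q,b) = {s}; δ(r,b) = {p, q}.
Union: {p, q, s}.
After b: {p, q, s}.
δ(p,c) = {q}; δ(q,c) = {p, q, r}; δ(s,c) = {p, q, s}.
Union: {p, q, r, s}.
After c: {p, q, r, s}.
δ(p,b) = {s}; δ(q,b) = {s}; δ(r,b) = {p, q}; δ(s,b) = {p, q, s, t}.
Union: {p, q, s, t}.
After b: {p, q, s, t}.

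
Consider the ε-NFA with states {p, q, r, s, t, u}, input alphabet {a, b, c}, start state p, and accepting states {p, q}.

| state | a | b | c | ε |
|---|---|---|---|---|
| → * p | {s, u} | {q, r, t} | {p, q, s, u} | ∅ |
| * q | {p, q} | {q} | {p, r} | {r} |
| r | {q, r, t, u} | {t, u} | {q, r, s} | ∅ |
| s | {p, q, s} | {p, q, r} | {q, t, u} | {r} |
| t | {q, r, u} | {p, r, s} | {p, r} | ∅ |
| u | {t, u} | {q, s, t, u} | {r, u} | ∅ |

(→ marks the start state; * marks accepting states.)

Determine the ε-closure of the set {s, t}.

{r, s, t}

Begin with {s, t}.
s →ε {r}; add r.
ε-closure = {r, s, t}.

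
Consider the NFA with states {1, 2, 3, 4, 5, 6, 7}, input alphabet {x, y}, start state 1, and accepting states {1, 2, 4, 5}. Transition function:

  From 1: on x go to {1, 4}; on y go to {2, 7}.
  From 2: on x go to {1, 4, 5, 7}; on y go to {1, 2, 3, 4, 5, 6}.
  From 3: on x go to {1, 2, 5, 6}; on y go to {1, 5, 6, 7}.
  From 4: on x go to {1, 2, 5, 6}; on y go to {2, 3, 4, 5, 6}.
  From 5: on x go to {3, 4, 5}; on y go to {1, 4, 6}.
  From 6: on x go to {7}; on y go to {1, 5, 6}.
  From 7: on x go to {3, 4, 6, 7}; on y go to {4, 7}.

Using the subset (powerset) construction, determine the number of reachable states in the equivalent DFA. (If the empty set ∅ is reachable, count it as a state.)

7

Start state of the DFA: {1}.
{1} --x--> {1, 4}  [new]
{1} --y--> {2, 7}  [new]
{1, 4} --x--> {1, 2, 4, 5, 6}  [new]
{1, 4} --y--> {2, 3, 4, 5, 6, 7}  [new]
{2, 7} --x--> {1, 3, 4, 5, 6, 7}  [new]
{2, 7} --y--> {1, 2, 3, 4, 5, 6, 7}  [new]
{1, 2, 4, 5, 6} --x--> {1, 2, 3, 4, 5, 6, 7}  [seen]
{1, 2, 4, 5, 6} --y--> {1, 2, 3, 4, 5, 6, 7}  [seen]
{2, 3, 4, 5, 6, 7} --x--> {1, 2, 3, 4, 5, 6, 7}  [seen]
{2, 3, 4, 5, 6, 7} --y--> {1, 2, 3, 4, 5, 6, 7}  [seen]
{1, 3, 4, 5, 6, 7} --x--> {1, 2, 3, 4, 5, 6, 7}  [seen]
{1, 3, 4, 5, 6, 7} --y--> {1, 2, 3, 4, 5, 6, 7}  [seen]
{1, 2, 3, 4, 5, 6, 7} --x--> {1, 2, 3, 4, 5, 6, 7}  [seen]
{1, 2, 3, 4, 5, 6, 7} --y--> {1, 2, 3, 4, 5, 6, 7}  [seen]
Reachable DFA states: {1}, {1, 4}, {2, 7}, {1, 2, 4, 5, 6}, {2, 3, 4, 5, 6, 7}, {1, 3, 4, 5, 6, 7}, {1, 2, 3, 4, 5, 6, 7}.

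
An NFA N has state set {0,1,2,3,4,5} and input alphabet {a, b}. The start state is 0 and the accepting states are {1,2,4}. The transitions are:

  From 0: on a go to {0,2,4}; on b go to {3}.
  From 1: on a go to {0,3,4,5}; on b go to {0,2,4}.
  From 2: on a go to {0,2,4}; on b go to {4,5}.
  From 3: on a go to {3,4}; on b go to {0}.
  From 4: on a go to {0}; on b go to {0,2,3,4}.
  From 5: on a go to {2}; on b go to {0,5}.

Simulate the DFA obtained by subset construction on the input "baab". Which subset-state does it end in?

Start: {0}.
δ(0,b) = {3}.
Union: {3}.
After b: {3}.
δ(3,a) = {3,4}.
Union: {3,4}.
After a: {3,4}.
δ(3,a) = {3,4}; δ(4,a) = {0}.
Union: {0,3,4}.
After a: {0,3,4}.
δ(0,b) = {3}; δ(3,b) = {0}; δ(4,b) = {0,2,3,4}.
Union: {0,2,3,4}.
After b: {0,2,3,4}.

{0,2,3,4}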